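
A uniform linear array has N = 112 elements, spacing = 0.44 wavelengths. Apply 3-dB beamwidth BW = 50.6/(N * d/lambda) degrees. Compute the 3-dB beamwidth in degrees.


BW = 50.6 / (112 * 0.44) = 50.6 / 49.28 = 1.03

1.03 deg


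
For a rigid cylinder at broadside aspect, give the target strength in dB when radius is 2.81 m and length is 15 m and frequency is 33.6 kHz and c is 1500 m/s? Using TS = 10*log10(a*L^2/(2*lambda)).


38.5 dB


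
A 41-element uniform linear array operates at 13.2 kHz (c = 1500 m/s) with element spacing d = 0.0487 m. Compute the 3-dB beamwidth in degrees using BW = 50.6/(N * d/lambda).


2.88 deg


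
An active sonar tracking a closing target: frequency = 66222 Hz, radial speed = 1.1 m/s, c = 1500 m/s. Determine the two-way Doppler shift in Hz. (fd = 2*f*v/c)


fd = 2*f*v/c = 2 * 66222 * 1.1 / 1500 = 97.13

97.13 Hz


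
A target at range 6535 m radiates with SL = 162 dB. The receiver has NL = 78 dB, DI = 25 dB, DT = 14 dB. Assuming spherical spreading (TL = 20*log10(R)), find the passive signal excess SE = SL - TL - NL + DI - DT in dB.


Step 1: TL = 20*log10(6535) = 76.3 dB
Step 2: SE = 162 - 76.3 - 78 + 25 - 14 = 18.7

18.7 dB


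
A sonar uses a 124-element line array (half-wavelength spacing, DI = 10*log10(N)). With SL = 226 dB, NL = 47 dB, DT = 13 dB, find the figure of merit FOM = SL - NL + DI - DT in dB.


186.93 dB


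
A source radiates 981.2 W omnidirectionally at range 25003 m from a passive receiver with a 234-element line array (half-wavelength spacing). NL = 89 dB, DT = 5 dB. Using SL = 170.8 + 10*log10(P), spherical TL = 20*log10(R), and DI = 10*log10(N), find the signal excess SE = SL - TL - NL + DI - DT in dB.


Step 1: SL = 170.8 + 10*log10(981.2) = 200.72 dB
Step 2: TL = 20*log10(25003) = 87.96 dB
Step 3: DI = 10*log10(234) = 23.69 dB
Step 4: SE = SL - TL - NL + DI - DT = 200.72 - 87.96 - 89 + 23.69 - 5 = 42.45

42.45 dB


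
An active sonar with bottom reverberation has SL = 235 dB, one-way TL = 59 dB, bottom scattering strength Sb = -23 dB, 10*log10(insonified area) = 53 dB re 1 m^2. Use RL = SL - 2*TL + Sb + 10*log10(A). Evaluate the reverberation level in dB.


147 dB


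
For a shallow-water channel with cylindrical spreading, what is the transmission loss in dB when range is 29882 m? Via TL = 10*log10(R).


TL = 10*log10(29882) = 44.75

44.75 dB


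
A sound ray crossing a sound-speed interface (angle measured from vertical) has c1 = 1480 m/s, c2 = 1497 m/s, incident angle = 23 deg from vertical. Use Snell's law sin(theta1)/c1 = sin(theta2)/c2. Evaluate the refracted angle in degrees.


sin(theta2) = (c2/c1)*sin(theta1) = (1497/1480)*sin(23 deg) = 0.39522
theta2 = arcsin(0.39522) = 23.28

23.28 deg


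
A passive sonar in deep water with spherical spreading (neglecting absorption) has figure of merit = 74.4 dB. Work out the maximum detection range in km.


5.25 km


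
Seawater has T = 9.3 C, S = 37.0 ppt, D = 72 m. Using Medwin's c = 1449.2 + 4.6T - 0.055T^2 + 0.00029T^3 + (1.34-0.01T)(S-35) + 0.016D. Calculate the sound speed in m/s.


c = 1449.2 + 4.6*9.3 - 0.055*9.3^2 + 0.00029*9.3^3 + (1.34 - 0.01*9.3)*(37.0 - 35) + 0.016*72 = 1491.1

1491.1 m/s


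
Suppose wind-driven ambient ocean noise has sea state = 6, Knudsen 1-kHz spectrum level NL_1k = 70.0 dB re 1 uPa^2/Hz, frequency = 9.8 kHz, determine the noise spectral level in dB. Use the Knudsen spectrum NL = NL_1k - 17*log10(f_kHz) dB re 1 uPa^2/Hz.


NL = NL_1k - 17*log10(f_kHz) = 70.0 - 17*log10(9.8) = 70.0 - (16.85) = 53.15

53.15 dB


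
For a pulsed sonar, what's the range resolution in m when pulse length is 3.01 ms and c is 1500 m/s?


2.2575 m


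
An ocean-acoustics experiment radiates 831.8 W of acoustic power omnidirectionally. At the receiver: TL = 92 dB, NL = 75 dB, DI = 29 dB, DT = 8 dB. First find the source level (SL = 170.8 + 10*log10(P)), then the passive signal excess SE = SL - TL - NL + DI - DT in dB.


Step 1: SL = 170.8 + 10*log10(831.8) = 200.0 dB
Step 2: SE = SL - TL - NL + DI - DT = 200.0 - 92 - 75 + 29 - 8 = 54.0

54.0 dB


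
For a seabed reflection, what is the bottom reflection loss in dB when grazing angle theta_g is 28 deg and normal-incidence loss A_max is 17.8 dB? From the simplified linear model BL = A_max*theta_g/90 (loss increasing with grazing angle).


BL = A_max * theta_g / 90 = 17.8 * 28 / 90 = 5.54

5.54 dB


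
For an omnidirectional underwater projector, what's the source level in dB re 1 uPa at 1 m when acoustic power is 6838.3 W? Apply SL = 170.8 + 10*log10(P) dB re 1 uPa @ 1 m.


SL = 170.8 + 10*log10(6838.3) = 170.8 + 38.35 = 209.15

209.15 dB


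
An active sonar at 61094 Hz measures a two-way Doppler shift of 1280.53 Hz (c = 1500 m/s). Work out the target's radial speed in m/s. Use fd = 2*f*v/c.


15.72 m/s


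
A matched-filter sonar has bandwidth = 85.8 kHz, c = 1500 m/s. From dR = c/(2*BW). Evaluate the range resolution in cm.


dR = c/(2*BW) = 1500 / (2 * 85.8e3) = 0.0087 m = 0.87 cm

0.87 cm


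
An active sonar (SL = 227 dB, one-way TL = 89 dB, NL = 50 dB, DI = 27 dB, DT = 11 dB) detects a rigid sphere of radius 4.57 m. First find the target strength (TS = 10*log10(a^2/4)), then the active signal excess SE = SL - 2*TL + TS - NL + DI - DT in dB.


Step 1: TS = 10*log10(4.57^2/4) = 7.18 dB
Step 2: SE = SL - 2*TL + TS - NL + DI - DT = 227 - 2*89 + (7.18) - 50 + 27 - 11 = 22.18

22.18 dB


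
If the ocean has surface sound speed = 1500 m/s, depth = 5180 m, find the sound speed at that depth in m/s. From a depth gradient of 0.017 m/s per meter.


1588.06 m/s


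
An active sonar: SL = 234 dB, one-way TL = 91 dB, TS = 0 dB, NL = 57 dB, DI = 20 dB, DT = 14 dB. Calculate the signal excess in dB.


1 dB


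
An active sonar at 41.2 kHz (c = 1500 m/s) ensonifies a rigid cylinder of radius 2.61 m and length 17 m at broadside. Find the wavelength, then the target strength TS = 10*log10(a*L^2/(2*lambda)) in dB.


Step 1: lambda = c/f = 1500/41200 = 0.03641 m
Step 2: TS = 10*log10(a*L^2/(2*lambda)) = 10*log10(2.61*17^2/(2*0.03641)) = 40.15

40.15 dB


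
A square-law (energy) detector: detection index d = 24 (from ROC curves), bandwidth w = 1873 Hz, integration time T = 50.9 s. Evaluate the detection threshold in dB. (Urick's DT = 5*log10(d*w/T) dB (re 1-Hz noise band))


14.73 dB


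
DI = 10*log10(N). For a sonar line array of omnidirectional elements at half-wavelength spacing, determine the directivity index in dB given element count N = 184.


22.65 dB


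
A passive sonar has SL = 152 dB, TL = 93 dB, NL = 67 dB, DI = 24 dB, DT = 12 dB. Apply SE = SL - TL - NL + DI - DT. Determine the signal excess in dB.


SE = SL - TL - NL + DI - DT = 152 - 93 - 67 + 24 - 12 = 4

4 dB


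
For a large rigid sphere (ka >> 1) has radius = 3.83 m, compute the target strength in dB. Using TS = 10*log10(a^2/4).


5.64 dB


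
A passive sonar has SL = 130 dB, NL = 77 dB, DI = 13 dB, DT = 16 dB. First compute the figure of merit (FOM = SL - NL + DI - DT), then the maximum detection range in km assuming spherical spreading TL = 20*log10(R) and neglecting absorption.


Step 1: FOM = SL - NL + DI - DT = 130 - 77 + 13 - 16 = 50 dB
Step 2: at max range FOM = TL = 20*log10(R), so R = 10^(50/20) = 316.23 m = 0.32 km

0.32 km


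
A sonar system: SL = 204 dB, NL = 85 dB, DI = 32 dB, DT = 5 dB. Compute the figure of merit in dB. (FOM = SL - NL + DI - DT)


146 dB


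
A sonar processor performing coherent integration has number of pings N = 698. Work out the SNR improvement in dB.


28.44 dB


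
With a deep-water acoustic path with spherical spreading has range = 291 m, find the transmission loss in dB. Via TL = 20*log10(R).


TL = 20*log10(291) = 49.28

49.28 dB


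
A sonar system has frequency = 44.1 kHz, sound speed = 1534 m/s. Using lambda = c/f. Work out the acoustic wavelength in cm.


lambda = c/f = 1534 / 44100 = 0.0348 m = 3.48 cm

3.48 cm


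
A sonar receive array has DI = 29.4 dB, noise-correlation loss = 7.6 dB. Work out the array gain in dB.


AG = DI - L_corr = 29.4 - 7.6 = 21.8

21.8 dB


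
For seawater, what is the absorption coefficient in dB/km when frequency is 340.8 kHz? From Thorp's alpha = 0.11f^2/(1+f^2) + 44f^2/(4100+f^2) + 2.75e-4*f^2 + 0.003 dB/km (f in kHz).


74.553 dB/km


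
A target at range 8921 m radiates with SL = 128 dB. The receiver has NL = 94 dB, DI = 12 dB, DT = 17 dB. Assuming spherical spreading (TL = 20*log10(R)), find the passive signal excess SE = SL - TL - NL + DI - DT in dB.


-50.01 dB


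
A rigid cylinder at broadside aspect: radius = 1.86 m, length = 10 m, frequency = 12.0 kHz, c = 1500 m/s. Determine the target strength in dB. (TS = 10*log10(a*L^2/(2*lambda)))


lambda = 1500/12000 = 0.125 m
TS = 10*log10(1.86*10^2/(2*0.125)) = 28.72

28.72 dB


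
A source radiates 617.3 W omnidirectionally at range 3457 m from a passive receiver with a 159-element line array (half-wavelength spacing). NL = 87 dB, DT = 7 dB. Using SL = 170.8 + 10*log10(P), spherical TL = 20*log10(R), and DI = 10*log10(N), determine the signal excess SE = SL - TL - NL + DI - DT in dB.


Step 1: SL = 170.8 + 10*log10(617.3) = 198.7 dB
Step 2: TL = 20*log10(3457) = 70.77 dB
Step 3: DI = 10*log10(159) = 22.01 dB
Step 4: SE = SL - TL - NL + DI - DT = 198.7 - 70.77 - 87 + 22.01 - 7 = 55.94

55.94 dB


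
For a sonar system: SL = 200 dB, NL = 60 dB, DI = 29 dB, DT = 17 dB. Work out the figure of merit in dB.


152 dB


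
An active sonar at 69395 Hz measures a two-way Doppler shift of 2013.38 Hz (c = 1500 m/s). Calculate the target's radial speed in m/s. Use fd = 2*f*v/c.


From fd = 2*f*v/c, v = c*fd/(2*f) = 1500 * 2013.38 / (2*69395) = 21.76

21.76 m/s


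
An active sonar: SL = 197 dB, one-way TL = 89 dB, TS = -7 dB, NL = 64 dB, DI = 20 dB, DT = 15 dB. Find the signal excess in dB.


-47 dB


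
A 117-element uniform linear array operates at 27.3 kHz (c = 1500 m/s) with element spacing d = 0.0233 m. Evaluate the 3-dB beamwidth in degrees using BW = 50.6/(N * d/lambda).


Step 1: lambda = 1500/27300 = 0.05495 m
Step 2: d/lambda = 0.0233/0.05495 = 0.424
Step 3: BW = 50.6/(N * d/lambda) = 50.6/(117 * 0.424) = 1.02

1.02 deg


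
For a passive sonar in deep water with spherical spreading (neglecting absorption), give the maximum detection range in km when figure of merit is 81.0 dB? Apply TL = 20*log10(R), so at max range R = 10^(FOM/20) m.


At max range FOM = TL, so 20*log10(R) = 81.0
R = 10^(81.0/20) = 11220.18 m = 11.22 km

11.22 km


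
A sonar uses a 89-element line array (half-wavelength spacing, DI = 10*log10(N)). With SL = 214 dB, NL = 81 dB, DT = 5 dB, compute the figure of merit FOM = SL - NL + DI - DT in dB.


Step 1: DI = 10*log10(89) = 19.49 dB
Step 2: FOM = SL - NL + DI - DT = 214 - 81 + 19.49 - 5 = 147.49

147.49 dB


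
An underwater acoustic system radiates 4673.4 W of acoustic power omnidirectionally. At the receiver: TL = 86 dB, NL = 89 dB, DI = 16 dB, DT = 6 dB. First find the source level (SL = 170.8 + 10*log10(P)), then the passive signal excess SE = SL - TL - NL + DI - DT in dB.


Step 1: SL = 170.8 + 10*log10(4673.4) = 207.5 dB
Step 2: SE = SL - TL - NL + DI - DT = 207.5 - 86 - 89 + 16 - 6 = 42.5

42.5 dB


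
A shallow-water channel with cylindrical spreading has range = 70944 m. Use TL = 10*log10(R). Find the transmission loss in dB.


TL = 10*log10(70944) = 48.51

48.51 dB


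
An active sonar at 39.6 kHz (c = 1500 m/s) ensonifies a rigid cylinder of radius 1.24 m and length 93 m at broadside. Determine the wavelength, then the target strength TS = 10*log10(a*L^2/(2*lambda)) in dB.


Step 1: lambda = c/f = 1500/39600 = 0.03788 m
Step 2: TS = 10*log10(a*L^2/(2*lambda)) = 10*log10(1.24*93^2/(2*0.03788)) = 51.51

51.51 dB


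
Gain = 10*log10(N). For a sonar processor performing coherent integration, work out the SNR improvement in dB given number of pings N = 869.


29.39 dB


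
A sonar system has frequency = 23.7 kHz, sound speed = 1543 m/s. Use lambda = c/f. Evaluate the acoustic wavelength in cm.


lambda = c/f = 1543 / 23700 = 0.0651 m = 6.51 cm

6.51 cm


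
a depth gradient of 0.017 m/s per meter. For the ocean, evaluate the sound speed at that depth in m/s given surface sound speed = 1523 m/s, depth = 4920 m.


1606.64 m/s


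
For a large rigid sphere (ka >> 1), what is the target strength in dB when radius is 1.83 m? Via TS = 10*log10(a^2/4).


TS = 10*log10(1.83^2 / 4) = 10*log10(0.837225) = -0.77

-0.77 dB


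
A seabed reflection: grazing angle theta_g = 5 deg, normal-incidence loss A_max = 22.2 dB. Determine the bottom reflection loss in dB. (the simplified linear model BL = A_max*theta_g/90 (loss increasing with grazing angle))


BL = A_max * theta_g / 90 = 22.2 * 5 / 90 = 1.23

1.23 dB


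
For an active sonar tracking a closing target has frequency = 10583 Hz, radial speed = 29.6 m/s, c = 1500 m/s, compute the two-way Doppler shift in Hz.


fd = 2*f*v/c = 2 * 10583 * 29.6 / 1500 = 417.68

417.68 Hz


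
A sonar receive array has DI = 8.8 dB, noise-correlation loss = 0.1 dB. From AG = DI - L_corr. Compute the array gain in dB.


8.7 dB


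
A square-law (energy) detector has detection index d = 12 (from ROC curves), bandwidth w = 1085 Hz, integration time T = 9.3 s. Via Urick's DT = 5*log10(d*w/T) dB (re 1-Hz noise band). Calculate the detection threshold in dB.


DT = 5*log10(d*w/T) = 5*log10(12 * 1085 / 9.3) = 5*log10(1400.0) = 15.73

15.73 dB


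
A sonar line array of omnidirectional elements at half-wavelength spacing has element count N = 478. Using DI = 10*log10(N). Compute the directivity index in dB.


DI = 10*log10(478) = 26.79

26.79 dB


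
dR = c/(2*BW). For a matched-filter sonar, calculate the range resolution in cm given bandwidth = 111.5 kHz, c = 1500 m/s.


dR = c/(2*BW) = 1500 / (2 * 111.5e3) = 0.0067 m = 0.67 cm

0.67 cm


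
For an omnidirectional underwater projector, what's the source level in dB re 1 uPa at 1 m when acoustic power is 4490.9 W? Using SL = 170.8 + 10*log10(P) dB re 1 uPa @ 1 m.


SL = 170.8 + 10*log10(4490.9) = 170.8 + 36.52 = 207.32

207.32 dB


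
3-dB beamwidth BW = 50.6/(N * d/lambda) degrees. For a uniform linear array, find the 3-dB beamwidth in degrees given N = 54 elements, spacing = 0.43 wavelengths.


BW = 50.6 / (54 * 0.43) = 50.6 / 23.22 = 2.18

2.18 deg


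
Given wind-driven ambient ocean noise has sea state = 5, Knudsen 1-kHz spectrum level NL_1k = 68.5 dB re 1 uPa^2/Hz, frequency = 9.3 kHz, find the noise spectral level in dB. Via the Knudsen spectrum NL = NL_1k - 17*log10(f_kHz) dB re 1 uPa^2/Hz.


52.04 dB


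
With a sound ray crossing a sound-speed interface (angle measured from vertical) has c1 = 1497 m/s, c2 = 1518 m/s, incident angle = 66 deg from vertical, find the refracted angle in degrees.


sin(theta2) = (c2/c1)*sin(theta1) = (1518/1497)*sin(66 deg) = 0.92636
theta2 = arcsin(0.92636) = 67.87

67.87 deg


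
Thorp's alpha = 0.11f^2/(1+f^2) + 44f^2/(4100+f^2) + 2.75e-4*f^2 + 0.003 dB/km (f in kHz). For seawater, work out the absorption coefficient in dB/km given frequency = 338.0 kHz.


f^2 = 114244.0
alpha = 0.11*114244.0/(1+114244.0) + 44*114244.0/(4100+114244.0) + 2.75e-4*114244.0 + 0.003 = 74.006

74.006 dB/km


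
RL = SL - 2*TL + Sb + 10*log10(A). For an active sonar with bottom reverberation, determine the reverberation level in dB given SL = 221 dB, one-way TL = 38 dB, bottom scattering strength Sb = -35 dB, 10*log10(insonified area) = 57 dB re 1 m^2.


RL = SL - 2*TL + Sb + 10*log10(A) = 221 - 2*38 + (-35) + 57 = 167

167 dB


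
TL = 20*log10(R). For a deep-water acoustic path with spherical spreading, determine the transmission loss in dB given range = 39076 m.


TL = 20*log10(39076) = 91.84

91.84 dB


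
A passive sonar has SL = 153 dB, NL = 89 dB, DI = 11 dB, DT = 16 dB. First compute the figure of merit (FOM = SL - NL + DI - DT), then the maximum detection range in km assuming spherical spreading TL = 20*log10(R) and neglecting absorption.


Step 1: FOM = SL - NL + DI - DT = 153 - 89 + 11 - 16 = 59 dB
Step 2: at max range FOM = TL = 20*log10(R), so R = 10^(59/20) = 891.25 m = 0.89 km

0.89 km


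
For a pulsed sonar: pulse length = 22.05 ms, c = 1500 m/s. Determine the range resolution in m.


dR = c*tau/2 = 1500 * 22.05e-3 / 2 = 16.5375

16.5375 m


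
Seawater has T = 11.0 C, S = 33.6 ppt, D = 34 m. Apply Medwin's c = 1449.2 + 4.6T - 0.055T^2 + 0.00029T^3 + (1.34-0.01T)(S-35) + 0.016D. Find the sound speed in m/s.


1492.35 m/s


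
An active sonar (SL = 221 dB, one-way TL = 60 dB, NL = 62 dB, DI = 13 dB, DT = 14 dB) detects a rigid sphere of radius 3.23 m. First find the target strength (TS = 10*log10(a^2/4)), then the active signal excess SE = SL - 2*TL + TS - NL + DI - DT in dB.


Step 1: TS = 10*log10(3.23^2/4) = 4.16 dB
Step 2: SE = SL - 2*TL + TS - NL + DI - DT = 221 - 2*60 + (4.16) - 62 + 13 - 14 = 42.16

42.16 dB


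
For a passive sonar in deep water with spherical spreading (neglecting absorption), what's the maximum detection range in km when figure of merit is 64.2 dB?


1.62 km


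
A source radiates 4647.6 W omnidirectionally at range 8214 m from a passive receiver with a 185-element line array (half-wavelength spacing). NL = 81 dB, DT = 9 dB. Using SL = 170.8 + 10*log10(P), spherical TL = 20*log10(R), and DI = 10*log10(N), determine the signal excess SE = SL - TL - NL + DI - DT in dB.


Step 1: SL = 170.8 + 10*log10(4647.6) = 207.47 dB
Step 2: TL = 20*log10(8214) = 78.29 dB
Step 3: DI = 10*log10(185) = 22.67 dB
Step 4: SE = SL - TL - NL + DI - DT = 207.47 - 78.29 - 81 + 22.67 - 9 = 61.85

61.85 dB


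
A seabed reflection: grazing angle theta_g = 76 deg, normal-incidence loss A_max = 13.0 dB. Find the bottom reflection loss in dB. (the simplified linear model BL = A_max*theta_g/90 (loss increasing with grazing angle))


10.98 dB


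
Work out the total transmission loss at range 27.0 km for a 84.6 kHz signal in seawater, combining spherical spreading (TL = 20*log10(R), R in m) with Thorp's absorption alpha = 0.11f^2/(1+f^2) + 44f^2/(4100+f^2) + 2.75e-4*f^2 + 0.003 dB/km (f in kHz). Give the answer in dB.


900.14 dB


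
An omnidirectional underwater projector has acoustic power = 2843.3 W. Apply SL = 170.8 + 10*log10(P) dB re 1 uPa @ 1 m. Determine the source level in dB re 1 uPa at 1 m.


SL = 170.8 + 10*log10(2843.3) = 170.8 + 34.54 = 205.34

205.34 dB


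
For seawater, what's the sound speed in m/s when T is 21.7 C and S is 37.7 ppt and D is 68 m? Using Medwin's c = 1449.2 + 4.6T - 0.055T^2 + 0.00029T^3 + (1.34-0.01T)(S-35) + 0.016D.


1530.2 m/s


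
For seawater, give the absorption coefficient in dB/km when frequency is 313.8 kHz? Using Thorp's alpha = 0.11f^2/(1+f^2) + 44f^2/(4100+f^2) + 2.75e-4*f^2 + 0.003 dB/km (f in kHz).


69.434 dB/km


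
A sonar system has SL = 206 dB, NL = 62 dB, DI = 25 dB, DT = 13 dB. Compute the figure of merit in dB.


FOM = SL - NL + DI - DT = 206 - 62 + 25 - 13 = 156

156 dB


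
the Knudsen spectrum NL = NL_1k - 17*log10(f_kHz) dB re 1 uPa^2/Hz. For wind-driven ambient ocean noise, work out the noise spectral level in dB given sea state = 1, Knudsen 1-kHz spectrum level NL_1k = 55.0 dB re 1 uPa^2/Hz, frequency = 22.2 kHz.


NL = NL_1k - 17*log10(f_kHz) = 55.0 - 17*log10(22.2) = 55.0 - (22.89) = 32.11

32.11 dB


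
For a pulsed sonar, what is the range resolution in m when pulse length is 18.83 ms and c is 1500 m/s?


14.1225 m


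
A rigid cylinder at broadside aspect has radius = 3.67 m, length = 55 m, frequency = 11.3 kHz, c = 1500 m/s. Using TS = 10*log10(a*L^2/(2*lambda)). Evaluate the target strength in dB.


46.21 dB


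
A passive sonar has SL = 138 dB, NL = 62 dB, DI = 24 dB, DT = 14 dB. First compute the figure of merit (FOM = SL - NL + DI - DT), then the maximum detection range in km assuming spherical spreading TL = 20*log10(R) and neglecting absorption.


Step 1: FOM = SL - NL + DI - DT = 138 - 62 + 24 - 14 = 86 dB
Step 2: at max range FOM = TL = 20*log10(R), so R = 10^(86/20) = 19952.62 m = 19.95 km

19.95 km


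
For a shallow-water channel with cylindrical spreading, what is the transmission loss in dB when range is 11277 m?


TL = 10*log10(11277) = 40.52

40.52 dB


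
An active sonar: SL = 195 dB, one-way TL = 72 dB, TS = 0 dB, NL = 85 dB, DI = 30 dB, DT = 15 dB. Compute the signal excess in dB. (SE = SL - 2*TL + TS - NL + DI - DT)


-19 dB


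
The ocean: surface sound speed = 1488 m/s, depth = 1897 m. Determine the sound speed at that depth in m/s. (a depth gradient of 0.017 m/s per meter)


c = 1488 + 0.017 * 1897 = 1520.249

1520.249 m/s


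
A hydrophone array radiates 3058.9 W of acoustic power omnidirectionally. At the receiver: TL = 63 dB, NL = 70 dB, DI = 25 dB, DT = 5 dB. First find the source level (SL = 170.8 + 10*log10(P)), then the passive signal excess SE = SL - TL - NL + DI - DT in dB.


Step 1: SL = 170.8 + 10*log10(3058.9) = 205.66 dB
Step 2: SE = SL - TL - NL + DI - DT = 205.66 - 63 - 70 + 25 - 5 = 92.66

92.66 dB


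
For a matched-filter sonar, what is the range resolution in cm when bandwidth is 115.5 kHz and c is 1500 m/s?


0.65 cm


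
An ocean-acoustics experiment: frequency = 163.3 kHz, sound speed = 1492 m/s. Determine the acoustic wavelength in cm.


0.91 cm


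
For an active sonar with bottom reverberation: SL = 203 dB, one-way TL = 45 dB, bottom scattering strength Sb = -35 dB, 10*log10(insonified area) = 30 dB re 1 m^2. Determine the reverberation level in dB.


RL = SL - 2*TL + Sb + 10*log10(A) = 203 - 2*45 + (-35) + 30 = 108

108 dB


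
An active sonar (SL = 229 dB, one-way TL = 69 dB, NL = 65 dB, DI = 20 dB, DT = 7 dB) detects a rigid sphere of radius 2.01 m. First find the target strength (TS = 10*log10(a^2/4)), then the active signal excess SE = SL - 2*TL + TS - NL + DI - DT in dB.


Step 1: TS = 10*log10(2.01^2/4) = 0.04 dB
Step 2: SE = SL - 2*TL + TS - NL + DI - DT = 229 - 2*69 + (0.04) - 65 + 20 - 7 = 39.04

39.04 dB


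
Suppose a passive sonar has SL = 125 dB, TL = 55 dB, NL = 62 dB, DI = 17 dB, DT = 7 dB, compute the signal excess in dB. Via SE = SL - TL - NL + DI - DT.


SE = SL - TL - NL + DI - DT = 125 - 55 - 62 + 17 - 7 = 18

18 dB


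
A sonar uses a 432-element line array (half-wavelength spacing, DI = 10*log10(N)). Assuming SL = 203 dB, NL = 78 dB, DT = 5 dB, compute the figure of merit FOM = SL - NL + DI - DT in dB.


Step 1: DI = 10*log10(432) = 26.35 dB
Step 2: FOM = SL - NL + DI - DT = 203 - 78 + 26.35 - 5 = 146.35

146.35 dB


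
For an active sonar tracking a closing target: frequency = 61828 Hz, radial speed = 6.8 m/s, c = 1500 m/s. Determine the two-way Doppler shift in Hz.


fd = 2*f*v/c = 2 * 61828 * 6.8 / 1500 = 560.57

560.57 Hz


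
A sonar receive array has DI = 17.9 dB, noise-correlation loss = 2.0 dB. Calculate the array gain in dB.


15.9 dB


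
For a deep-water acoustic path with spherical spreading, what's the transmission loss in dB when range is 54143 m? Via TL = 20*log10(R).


TL = 20*log10(54143) = 94.67

94.67 dB


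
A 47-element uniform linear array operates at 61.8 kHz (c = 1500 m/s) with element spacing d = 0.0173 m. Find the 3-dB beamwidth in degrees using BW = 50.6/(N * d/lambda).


Step 1: lambda = 1500/61800 = 0.02427 m
Step 2: d/lambda = 0.0173/0.02427 = 0.7128
Step 3: BW = 50.6/(N * d/lambda) = 50.6/(47 * 0.7128) = 1.51

1.51 deg


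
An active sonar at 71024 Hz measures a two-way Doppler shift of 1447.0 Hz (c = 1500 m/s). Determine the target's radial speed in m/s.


From fd = 2*f*v/c, v = c*fd/(2*f) = 1500 * 1447.0 / (2*71024) = 15.28

15.28 m/s


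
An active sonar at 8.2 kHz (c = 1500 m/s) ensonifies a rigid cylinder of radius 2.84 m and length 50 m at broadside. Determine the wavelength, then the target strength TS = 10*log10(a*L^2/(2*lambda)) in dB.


Step 1: lambda = c/f = 1500/8200 = 0.18293 m
Step 2: TS = 10*log10(a*L^2/(2*lambda)) = 10*log10(2.84*50^2/(2*0.18293)) = 42.88

42.88 dB


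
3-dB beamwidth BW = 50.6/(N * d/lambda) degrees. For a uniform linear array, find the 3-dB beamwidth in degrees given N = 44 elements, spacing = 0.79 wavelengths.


BW = 50.6 / (44 * 0.79) = 50.6 / 34.76 = 1.46

1.46 deg


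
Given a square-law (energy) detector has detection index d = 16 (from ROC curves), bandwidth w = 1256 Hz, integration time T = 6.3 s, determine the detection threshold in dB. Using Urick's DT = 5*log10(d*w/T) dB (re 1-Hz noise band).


DT = 5*log10(d*w/T) = 5*log10(16 * 1256 / 6.3) = 5*log10(3189.84) = 17.52

17.52 dB


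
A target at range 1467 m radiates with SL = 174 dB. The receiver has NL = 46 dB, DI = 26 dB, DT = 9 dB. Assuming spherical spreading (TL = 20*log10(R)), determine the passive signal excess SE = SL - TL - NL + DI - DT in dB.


81.67 dB


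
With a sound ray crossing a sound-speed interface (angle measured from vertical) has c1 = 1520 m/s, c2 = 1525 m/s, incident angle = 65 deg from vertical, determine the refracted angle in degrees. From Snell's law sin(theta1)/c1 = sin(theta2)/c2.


65.41 deg


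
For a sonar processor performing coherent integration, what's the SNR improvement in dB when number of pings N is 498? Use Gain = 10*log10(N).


26.97 dB


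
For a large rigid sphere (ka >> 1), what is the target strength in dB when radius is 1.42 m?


TS = 10*log10(1.42^2 / 4) = 10*log10(0.5041) = -2.97

-2.97 dB


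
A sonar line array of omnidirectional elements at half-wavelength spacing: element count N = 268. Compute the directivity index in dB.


DI = 10*log10(268) = 24.28

24.28 dB


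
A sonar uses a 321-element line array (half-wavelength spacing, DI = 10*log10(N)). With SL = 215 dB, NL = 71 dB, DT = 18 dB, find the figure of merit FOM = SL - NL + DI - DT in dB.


Step 1: DI = 10*log10(321) = 25.07 dB
Step 2: FOM = SL - NL + DI - DT = 215 - 71 + 25.07 - 18 = 151.07

151.07 dB


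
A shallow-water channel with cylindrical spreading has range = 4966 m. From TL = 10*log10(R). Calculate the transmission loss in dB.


TL = 10*log10(4966) = 36.96

36.96 dB


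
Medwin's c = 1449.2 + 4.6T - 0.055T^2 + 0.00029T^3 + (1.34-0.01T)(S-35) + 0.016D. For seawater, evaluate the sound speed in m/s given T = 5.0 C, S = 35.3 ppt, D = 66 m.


c = 1449.2 + 4.6*5.0 - 0.055*5.0^2 + 0.00029*5.0^3 + (1.34 - 0.01*5.0)*(35.3 - 35) + 0.016*66 = 1472.3

1472.3 m/s


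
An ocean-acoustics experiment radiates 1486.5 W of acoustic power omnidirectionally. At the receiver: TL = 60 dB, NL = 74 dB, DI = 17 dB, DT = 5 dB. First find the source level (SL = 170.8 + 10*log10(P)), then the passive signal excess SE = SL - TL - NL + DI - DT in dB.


Step 1: SL = 170.8 + 10*log10(1486.5) = 202.52 dB
Step 2: SE = SL - TL - NL + DI - DT = 202.52 - 60 - 74 + 17 - 5 = 80.52

80.52 dB


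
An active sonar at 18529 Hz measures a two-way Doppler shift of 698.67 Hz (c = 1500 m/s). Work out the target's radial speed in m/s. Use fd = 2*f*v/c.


28.28 m/s


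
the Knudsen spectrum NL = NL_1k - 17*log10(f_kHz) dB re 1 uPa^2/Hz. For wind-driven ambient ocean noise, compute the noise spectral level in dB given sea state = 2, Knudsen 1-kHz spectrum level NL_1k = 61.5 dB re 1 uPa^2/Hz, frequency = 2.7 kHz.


54.17 dB


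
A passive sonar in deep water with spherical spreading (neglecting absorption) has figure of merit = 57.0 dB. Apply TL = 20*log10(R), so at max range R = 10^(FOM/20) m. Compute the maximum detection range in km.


0.71 km


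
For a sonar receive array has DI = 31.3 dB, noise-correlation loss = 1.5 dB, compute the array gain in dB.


AG = DI - L_corr = 31.3 - 1.5 = 29.8

29.8 dB


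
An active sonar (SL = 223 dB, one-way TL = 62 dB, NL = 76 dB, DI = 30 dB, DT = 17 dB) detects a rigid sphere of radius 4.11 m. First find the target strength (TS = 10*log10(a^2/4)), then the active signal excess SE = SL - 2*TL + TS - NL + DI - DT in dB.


Step 1: TS = 10*log10(4.11^2/4) = 6.26 dB
Step 2: SE = SL - 2*TL + TS - NL + DI - DT = 223 - 2*62 + (6.26) - 76 + 30 - 17 = 42.26

42.26 dB


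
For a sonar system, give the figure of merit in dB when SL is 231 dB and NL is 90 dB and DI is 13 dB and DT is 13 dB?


141 dB


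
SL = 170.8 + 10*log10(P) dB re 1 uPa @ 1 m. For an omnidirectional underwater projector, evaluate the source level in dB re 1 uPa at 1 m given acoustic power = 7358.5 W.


209.47 dB


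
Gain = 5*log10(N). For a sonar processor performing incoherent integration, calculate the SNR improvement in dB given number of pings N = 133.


Gain = 5*log10(133) = 10.62

10.62 dB


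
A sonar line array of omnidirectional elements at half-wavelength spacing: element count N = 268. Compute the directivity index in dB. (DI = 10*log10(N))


DI = 10*log10(268) = 24.28

24.28 dB


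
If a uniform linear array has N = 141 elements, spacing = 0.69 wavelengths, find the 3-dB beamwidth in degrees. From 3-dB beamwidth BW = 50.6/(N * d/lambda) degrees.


BW = 50.6 / (141 * 0.69) = 50.6 / 97.29 = 0.52

0.52 deg


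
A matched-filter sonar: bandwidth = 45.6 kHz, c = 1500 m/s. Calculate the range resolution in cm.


1.64 cm


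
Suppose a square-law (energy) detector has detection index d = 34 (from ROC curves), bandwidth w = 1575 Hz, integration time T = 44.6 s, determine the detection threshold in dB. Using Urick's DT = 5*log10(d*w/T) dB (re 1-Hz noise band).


DT = 5*log10(d*w/T) = 5*log10(34 * 1575 / 44.6) = 5*log10(1200.67) = 15.4

15.4 dB


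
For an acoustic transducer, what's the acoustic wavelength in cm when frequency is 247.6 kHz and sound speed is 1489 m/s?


0.6 cm


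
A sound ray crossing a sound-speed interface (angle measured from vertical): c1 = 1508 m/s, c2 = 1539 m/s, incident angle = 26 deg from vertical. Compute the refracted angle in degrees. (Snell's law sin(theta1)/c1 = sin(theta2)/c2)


sin(theta2) = (c2/c1)*sin(theta1) = (1539/1508)*sin(26 deg) = 0.44738
theta2 = arcsin(0.44738) = 26.58

26.58 deg


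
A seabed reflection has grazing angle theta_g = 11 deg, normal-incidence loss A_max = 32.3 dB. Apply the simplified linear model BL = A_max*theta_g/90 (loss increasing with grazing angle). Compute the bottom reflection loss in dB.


BL = A_max * theta_g / 90 = 32.3 * 11 / 90 = 3.95

3.95 dB


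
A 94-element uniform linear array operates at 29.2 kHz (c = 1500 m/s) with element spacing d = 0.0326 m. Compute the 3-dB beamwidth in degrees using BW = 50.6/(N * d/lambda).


Step 1: lambda = 1500/29200 = 0.05137 m
Step 2: d/lambda = 0.0326/0.05137 = 0.6346
Step 3: BW = 50.6/(N * d/lambda) = 50.6/(94 * 0.6346) = 0.85

0.85 deg


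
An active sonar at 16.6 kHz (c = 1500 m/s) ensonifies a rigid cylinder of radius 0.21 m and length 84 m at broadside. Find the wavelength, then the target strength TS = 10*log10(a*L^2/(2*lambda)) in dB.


Step 1: lambda = c/f = 1500/16600 = 0.09036 m
Step 2: TS = 10*log10(a*L^2/(2*lambda)) = 10*log10(0.21*84^2/(2*0.09036)) = 39.14

39.14 dB


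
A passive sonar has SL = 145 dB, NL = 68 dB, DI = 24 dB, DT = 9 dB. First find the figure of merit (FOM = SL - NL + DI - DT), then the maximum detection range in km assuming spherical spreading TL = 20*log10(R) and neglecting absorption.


Step 1: FOM = SL - NL + DI - DT = 145 - 68 + 24 - 9 = 92 dB
Step 2: at max range FOM = TL = 20*log10(R), so R = 10^(92/20) = 39810.72 m = 39.81 km

39.81 km


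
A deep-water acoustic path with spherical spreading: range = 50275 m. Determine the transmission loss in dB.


94.03 dB


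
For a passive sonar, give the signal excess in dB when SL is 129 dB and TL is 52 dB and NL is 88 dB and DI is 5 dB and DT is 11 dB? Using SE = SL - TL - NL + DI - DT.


SE = SL - TL - NL + DI - DT = 129 - 52 - 88 + 5 - 11 = -17

-17 dB


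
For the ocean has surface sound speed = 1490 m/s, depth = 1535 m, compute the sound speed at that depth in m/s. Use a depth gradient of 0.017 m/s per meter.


1516.095 m/s


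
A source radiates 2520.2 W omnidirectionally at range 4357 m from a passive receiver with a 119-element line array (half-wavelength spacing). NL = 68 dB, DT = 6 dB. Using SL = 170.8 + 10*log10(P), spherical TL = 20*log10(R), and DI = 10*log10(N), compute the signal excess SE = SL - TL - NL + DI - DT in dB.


Step 1: SL = 170.8 + 10*log10(2520.2) = 204.81 dB
Step 2: TL = 20*log10(4357) = 72.78 dB
Step 3: DI = 10*log10(119) = 20.76 dB
Step 4: SE = SL - TL - NL + DI - DT = 204.81 - 72.78 - 68 + 20.76 - 6 = 78.79

78.79 dB


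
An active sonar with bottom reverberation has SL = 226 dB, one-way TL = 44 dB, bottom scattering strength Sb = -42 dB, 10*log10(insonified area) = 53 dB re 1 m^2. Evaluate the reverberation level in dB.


RL = SL - 2*TL + Sb + 10*log10(A) = 226 - 2*44 + (-42) + 53 = 149

149 dB


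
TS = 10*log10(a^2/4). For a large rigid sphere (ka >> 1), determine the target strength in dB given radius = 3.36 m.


4.51 dB


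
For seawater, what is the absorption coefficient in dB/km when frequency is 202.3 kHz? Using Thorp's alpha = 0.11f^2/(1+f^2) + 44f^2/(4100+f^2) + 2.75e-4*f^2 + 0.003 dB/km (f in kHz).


f^2 = 40925.29
alpha = 0.11*40925.29/(1+40925.29) + 44*40925.29/(4100+40925.29) + 2.75e-4*40925.29 + 0.003 = 51.361

51.361 dB/km


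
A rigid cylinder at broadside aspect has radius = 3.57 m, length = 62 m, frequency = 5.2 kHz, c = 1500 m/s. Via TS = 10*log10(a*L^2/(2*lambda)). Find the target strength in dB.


lambda = 1500/5200 = 0.28846 m
TS = 10*log10(3.57*62^2/(2*0.28846)) = 43.76

43.76 dB


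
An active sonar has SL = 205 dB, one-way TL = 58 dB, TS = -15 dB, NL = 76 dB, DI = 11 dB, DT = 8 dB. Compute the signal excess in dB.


SE = SL - 2*TL + TS - NL + DI - DT = 205 - 2*58 + (-15) - 76 + 11 - 8 = 1

1 dB


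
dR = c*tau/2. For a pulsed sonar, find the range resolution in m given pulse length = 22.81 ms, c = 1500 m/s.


17.1075 m


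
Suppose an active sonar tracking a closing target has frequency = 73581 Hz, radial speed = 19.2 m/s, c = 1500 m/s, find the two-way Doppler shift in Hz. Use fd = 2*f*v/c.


fd = 2*f*v/c = 2 * 73581 * 19.2 / 1500 = 1883.67

1883.67 Hz


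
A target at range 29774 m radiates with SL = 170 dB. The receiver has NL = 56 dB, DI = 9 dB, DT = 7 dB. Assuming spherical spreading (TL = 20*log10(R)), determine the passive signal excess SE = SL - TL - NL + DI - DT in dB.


Step 1: TL = 20*log10(29774) = 89.48 dB
Step 2: SE = 170 - 89.48 - 56 + 9 - 7 = 26.52

26.52 dB


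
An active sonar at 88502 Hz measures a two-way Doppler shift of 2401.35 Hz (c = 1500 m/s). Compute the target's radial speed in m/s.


From fd = 2*f*v/c, v = c*fd/(2*f) = 1500 * 2401.35 / (2*88502) = 20.35

20.35 m/s


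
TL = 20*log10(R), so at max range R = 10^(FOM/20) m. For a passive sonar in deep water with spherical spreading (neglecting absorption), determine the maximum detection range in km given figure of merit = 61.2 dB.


At max range FOM = TL, so 20*log10(R) = 61.2
R = 10^(61.2/20) = 1148.15 m = 1.15 km

1.15 km


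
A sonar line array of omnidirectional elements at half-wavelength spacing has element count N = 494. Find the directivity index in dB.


DI = 10*log10(494) = 26.94

26.94 dB


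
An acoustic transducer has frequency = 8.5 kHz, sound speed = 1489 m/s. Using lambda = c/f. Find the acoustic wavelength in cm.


lambda = c/f = 1489 / 8500 = 0.1752 m = 17.52 cm

17.52 cm


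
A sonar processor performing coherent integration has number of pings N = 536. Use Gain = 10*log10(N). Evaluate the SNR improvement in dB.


Gain = 10*log10(536) = 27.29

27.29 dB


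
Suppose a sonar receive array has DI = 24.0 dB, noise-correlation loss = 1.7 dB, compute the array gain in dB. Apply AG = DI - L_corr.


AG = DI - L_corr = 24.0 - 1.7 = 22.3

22.3 dB


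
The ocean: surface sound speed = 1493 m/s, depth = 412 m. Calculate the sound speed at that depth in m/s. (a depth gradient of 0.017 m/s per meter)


c = 1493 + 0.017 * 412 = 1500.004

1500.004 m/s


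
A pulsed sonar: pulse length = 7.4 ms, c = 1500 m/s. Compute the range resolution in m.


dR = c*tau/2 = 1500 * 7.4e-3 / 2 = 5.55

5.55 m


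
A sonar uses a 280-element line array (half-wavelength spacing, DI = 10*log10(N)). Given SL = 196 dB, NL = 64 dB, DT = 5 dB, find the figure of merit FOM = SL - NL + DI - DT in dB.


151.47 dB


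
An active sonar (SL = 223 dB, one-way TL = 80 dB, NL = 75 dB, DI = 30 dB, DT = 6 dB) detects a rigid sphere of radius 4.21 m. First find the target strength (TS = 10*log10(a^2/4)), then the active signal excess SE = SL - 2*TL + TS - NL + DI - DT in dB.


Step 1: TS = 10*log10(4.21^2/4) = 6.47 dB
Step 2: SE = SL - 2*TL + TS - NL + DI - DT = 223 - 2*80 + (6.47) - 75 + 30 - 6 = 18.47

18.47 dB


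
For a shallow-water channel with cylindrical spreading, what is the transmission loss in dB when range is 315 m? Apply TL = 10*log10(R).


TL = 10*log10(315) = 24.98

24.98 dB


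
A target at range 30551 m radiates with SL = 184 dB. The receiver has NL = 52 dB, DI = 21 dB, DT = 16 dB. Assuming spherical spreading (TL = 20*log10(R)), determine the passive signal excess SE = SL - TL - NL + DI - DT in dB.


Step 1: TL = 20*log10(30551) = 89.7 dB
Step 2: SE = 184 - 89.7 - 52 + 21 - 16 = 47.3

47.3 dB


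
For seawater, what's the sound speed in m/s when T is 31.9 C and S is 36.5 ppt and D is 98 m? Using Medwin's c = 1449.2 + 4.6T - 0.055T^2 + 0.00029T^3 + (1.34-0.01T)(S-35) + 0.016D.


c = 1449.2 + 4.6*31.9 - 0.055*31.9^2 + 0.00029*31.9^3 + (1.34 - 0.01*31.9)*(36.5 - 35) + 0.016*98 = 1552.48

1552.48 m/s


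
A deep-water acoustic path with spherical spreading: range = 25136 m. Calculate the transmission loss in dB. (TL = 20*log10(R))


88.01 dB


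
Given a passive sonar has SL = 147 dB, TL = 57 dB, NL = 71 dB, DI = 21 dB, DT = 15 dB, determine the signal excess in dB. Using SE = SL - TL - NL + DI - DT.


SE = SL - TL - NL + DI - DT = 147 - 57 - 71 + 21 - 15 = 25

25 dB


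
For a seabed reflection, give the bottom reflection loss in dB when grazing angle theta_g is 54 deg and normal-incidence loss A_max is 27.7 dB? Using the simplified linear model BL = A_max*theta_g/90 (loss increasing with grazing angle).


BL = A_max * theta_g / 90 = 27.7 * 54 / 90 = 16.62

16.62 dB


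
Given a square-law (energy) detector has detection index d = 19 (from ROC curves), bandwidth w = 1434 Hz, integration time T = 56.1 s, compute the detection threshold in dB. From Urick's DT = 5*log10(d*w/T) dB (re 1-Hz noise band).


DT = 5*log10(d*w/T) = 5*log10(19 * 1434 / 56.1) = 5*log10(485.67) = 13.43

13.43 dB


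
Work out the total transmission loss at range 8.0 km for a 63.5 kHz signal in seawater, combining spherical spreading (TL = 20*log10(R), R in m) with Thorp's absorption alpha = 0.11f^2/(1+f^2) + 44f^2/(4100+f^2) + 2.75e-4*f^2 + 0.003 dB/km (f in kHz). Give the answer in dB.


Step 1 (Thorp): alpha = 0.11*4032.25/(1+4032.25) + 44*4032.25/(4100+4032.25) + 2.75e-4*4032.25 + 0.003 = 23.0386 dB/km
Step 2: TL_spread = 20*log10(8000) = 78.06 dB
Step 3: TL_abs = alpha*R = 23.0386 * 8.0 = 184.31 dB
Step 4: TL_total = 78.06 + 184.31 = 262.37

262.37 dB


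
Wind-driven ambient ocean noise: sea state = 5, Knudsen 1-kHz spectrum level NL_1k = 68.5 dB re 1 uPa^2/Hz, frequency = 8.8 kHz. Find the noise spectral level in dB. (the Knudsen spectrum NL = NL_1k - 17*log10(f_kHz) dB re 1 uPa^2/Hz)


NL = NL_1k - 17*log10(f_kHz) = 68.5 - 17*log10(8.8) = 68.5 - (16.06) = 52.44

52.44 dB


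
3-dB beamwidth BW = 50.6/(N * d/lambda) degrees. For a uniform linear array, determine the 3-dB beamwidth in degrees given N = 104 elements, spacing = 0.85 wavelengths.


BW = 50.6 / (104 * 0.85) = 50.6 / 88.4 = 0.57

0.57 deg
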